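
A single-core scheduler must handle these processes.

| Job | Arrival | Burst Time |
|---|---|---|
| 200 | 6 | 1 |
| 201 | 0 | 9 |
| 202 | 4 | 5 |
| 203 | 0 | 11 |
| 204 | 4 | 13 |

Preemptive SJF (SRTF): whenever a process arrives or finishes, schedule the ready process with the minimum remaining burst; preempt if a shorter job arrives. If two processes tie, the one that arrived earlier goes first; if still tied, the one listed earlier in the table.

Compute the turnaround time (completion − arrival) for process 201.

Gantt: | 201 0-6 | 200 6-7 | 201 7-10 | 202 10-15 | 203 15-26 | 204 26-39 |
Completion: 200=7  201=10  202=15  203=26  204=39
Turnaround(201) = completion − arrival = 10 − 0 = 10

10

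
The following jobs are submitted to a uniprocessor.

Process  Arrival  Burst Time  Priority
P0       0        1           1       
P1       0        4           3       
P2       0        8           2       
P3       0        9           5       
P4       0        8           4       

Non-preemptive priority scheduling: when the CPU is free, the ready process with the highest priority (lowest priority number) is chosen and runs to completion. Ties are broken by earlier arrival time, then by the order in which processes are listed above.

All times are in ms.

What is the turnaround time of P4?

Schedule: | P0 0-1 | P2 1-9 | P1 9-13 | P4 13-21 | P3 21-30 |
Completion: P0=1  P1=13  P2=9  P3=30  P4=21
Turnaround (C−A): P0=1  P1=13  P2=9  P3=30  P4=21
Turnaround(P4) = completion − arrival = 21 − 0 = 21

21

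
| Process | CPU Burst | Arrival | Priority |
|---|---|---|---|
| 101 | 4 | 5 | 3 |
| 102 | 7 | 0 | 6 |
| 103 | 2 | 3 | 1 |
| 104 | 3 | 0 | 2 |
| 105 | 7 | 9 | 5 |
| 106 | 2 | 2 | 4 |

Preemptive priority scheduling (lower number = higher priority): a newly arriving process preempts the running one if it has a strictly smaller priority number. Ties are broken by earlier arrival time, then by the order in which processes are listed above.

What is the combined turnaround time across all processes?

Gantt: | 104 0-3 | 103 3-5 | 101 5-9 | 106 9-11 | 105 11-18 | 102 18-25 |
Completion: 101=9  102=25  103=5  104=3  105=18  106=11
Turnaround (C−A): 101=4  102=25  103=2  104=3  105=9  106=9
Turnaround = completion − arrival: 101=4, 102=25, 103=2, 104=3, 105=9, 106=9
Total turnaround = 4 + 25 + 2 + 3 + 9 + 9 = 52

52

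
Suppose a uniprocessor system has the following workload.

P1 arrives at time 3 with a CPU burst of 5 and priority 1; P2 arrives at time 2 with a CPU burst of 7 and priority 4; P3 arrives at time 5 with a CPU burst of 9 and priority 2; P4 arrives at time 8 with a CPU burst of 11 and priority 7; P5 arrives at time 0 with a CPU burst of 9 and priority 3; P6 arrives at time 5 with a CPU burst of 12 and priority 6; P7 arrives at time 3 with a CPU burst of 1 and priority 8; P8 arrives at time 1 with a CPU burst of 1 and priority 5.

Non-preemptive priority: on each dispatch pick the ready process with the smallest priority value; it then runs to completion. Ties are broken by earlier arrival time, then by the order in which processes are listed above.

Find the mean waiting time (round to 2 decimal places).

Timeline: | P5 0-9 | P1 9-14 | P3 14-23 | P2 23-30 | P8 30-31 | P6 31-43 | P4 43-54 | P7 54-55 |
Completion: P1=14  P2=30  P3=23  P4=54  P5=9  P6=43  P7=55  P8=31
Turnaround (C−A): P1=11  P2=28  P3=18  P4=46  P5=9  P6=38  P7=52  P8=30
Waiting times: P1=6, P2=21, P3=9, P4=35, P5=0, P6=26, P7=51, P8=29
Average waiting = (6+21+9+35+0+26+51+29) / 8 = 177/8 = 22.13

22.13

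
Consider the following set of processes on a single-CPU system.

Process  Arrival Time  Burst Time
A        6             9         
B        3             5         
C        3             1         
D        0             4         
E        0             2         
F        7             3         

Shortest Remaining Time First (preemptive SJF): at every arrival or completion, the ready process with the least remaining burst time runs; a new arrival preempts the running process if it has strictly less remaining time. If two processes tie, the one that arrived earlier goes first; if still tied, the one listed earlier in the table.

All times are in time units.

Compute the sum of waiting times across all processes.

Timeline: | E 0-2 | D 2-3 | C 3-4 | D 4-7 | F 7-10 | B 10-15 | A 15-24 |
Completion: A=24  B=15  C=4  D=7  E=2  F=10
Waiting = turnaround − burst: A=9, B=7, C=0, D=3, E=0, F=0
Total waiting = 9 + 7 + 0 + 3 + 0 + 0 = 19

19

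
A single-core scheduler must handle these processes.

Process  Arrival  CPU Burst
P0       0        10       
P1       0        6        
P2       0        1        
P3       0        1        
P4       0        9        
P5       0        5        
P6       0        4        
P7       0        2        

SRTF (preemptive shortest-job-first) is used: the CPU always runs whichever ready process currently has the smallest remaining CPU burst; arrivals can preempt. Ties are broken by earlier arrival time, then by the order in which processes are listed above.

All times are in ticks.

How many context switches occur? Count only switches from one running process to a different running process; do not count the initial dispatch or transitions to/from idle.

Timeline: | P2 0-1 | P3 1-2 | P7 2-4 | P6 4-8 | P5 8-13 | P1 13-19 | P4 19-28 | P0 28-38 |
Completion: P0=38  P1=19  P2=1  P3=2  P4=28  P5=13  P6=8  P7=4
Turnaround (C−A): P0=38  P1=19  P2=1  P3=2  P4=28  P5=13  P6=8  P7=4

7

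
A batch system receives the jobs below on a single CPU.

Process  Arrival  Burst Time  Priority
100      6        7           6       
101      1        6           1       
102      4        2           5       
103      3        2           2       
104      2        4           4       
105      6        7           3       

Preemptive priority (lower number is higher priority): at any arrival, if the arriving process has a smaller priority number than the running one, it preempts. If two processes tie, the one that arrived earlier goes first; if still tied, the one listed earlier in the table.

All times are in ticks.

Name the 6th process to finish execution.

100

Schedule: | idle 0-1 | 101 1-7 | 103 7-9 | 105 9-16 | 104 16-20 | 102 20-22 | 100 22-29 |
Completion: 100=29  101=7  102=22  103=9  104=20  105=16
Finish order: 101 → 103 → 105 → 104 → 102 → 100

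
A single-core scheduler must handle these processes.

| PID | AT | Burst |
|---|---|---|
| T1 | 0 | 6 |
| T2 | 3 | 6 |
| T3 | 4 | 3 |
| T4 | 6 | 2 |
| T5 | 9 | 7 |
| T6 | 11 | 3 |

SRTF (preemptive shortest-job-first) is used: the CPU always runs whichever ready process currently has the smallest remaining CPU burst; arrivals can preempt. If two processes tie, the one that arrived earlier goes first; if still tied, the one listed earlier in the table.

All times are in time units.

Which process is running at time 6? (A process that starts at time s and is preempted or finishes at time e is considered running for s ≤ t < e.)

Gantt: | T1 0-6 | T4 6-8 | T3 8-11 | T6 11-14 | T2 14-20 | T5 20-27 |
Completion: T1=6  T2=20  T3=11  T4=8  T5=27  T6=14

T4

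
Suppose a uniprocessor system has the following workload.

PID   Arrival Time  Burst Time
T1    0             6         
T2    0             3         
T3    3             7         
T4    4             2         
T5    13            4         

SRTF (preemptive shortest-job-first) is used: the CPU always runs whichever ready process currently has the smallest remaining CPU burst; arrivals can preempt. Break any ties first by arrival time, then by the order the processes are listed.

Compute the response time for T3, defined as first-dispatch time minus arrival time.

8

Schedule: | T2 0-3 | T1 3-4 | T4 4-6 | T1 6-11 | T3 11-13 | T5 13-17 | T3 17-22 |
Completion: T1=11  T2=3  T3=22  T4=6  T5=17
Turnaround (C−A): T1=11  T2=3  T3=19  T4=2  T5=4
Response(T3) = first start − arrival = 11 − 3 = 8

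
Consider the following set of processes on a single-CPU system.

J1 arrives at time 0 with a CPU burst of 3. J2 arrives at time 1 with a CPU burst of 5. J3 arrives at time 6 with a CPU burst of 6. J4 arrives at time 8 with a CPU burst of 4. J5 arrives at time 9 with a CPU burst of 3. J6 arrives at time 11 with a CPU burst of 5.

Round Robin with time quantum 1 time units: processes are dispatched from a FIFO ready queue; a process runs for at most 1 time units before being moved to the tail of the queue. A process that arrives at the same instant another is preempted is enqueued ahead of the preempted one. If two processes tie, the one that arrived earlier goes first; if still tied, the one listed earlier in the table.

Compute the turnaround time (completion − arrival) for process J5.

11

Schedule: | J1 0-1 | J2 1-2 | J1 2-3 | J2 3-4 | J1 4-5 | J2 5-6 | J3 6-7 | J2 7-8 | J3 8-9 | J4 9-10 | J2 10-11 | J5 11-12 | J3 12-13 | J4 13-14 | J6 14-15 | J5 15-16 | J3 16-17 | J4 17-18 | J6 18-19 | J5 19-20 | J3 20-21 | J4 21-22 | J6 22-23 | J3 23-24 | J6 24-26 |
Completion: J1=5  J2=11  J3=24  J4=22  J5=20  J6=26
Turnaround (C−A): J1=5  J2=10  J3=18  J4=14  J5=11  J6=15
Turnaround(J5) = completion − arrival = 20 − 9 = 11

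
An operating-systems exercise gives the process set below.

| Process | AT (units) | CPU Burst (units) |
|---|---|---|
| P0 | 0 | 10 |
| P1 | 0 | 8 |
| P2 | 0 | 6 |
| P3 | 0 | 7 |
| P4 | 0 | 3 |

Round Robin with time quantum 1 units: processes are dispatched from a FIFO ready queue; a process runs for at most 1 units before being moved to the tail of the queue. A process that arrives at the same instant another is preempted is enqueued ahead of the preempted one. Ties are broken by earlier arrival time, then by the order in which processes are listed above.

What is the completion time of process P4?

Gantt: | P0 0-1 | P1 1-2 | P2 2-3 | P3 3-4 | P4 4-5 | P0 5-6 | P1 6-7 | P2 7-8 | P3 8-9 | P4 9-10 | P0 10-11 | P1 11-12 | P2 12-13 | P3 13-14 | P4 14-15 | P0 15-16 | P1 16-17 | P2 17-18 | P3 18-19 | P0 19-20 | P1 20-21 | P2 21-22 | P3 22-23 | P0 23-24 | P1 24-25 | P2 25-26 | P3 26-27 | P0 27-28 | P1 28-29 | P3 29-30 | P0 30-31 | P1 31-32 | P0 32-34 |
Completion: P0=34  P1=32  P2=26  P3=30  P4=15

15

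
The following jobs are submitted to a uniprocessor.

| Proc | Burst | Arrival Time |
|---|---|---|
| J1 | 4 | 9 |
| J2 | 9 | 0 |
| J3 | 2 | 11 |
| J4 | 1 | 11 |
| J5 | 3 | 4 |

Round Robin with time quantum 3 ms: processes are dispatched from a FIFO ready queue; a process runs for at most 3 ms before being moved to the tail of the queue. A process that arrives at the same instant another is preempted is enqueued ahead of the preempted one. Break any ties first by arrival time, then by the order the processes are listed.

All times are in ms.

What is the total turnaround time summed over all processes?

40

Schedule: | J2 0-6 | J5 6-9 | J2 9-12 | J1 12-15 | J3 15-17 | J4 17-18 | J1 18-19 |
Completion: J1=19  J2=12  J3=17  J4=18  J5=9
Turnaround (C−A): J1=10  J2=12  J3=6  J4=7  J5=5
Turnaround = completion − arrival: J1=10, J2=12, J3=6, J4=7, J5=5
Total turnaround = 10 + 12 + 6 + 7 + 5 = 40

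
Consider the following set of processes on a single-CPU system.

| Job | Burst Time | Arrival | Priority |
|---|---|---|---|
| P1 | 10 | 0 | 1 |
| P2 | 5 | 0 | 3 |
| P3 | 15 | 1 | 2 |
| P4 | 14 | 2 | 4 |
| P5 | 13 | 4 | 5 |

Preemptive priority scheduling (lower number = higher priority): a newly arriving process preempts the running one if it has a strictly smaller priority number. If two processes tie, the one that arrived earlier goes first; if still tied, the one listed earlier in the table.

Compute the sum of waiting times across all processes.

Schedule: | P1 0-10 | P3 10-25 | P2 25-30 | P4 30-44 | P5 44-57 |
Completion: P1=10  P2=30  P3=25  P4=44  P5=57
Turnaround (C−A): P1=10  P2=30  P3=24  P4=42  P5=53
Waiting = turnaround − burst: P1=0, P2=25, P3=9, P4=28, P5=40
Total waiting = 0 + 25 + 9 + 28 + 40 = 102

102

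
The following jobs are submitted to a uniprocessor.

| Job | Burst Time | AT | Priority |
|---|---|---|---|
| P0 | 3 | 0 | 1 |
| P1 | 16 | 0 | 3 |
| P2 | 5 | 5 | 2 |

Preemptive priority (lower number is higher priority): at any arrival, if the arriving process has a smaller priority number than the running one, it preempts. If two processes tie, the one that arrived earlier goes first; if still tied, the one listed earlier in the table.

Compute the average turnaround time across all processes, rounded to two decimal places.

10.67

Timeline: | P0 0-3 | P1 3-5 | P2 5-10 | P1 10-24 |
Completion: P0=3  P1=24  P2=10
Turnaround (C−A): P0=3  P1=24  P2=5
Turnaround times: P0=3, P1=24, P2=5
Average turnaround = (3+24+5) / 3 = 32/3 = 10.67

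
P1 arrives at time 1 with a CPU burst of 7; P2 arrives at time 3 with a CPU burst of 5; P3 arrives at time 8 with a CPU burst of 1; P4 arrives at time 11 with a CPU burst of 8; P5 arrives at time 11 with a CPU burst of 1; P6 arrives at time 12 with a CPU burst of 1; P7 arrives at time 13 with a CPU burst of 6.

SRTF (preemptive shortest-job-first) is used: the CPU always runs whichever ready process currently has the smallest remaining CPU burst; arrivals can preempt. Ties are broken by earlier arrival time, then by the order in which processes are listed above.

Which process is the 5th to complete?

Timeline: | idle 0-1 | P1 1-8 | P3 8-9 | P2 9-11 | P5 11-12 | P6 12-13 | P2 13-16 | P7 16-22 | P4 22-30 |
Completion: P1=8  P2=16  P3=9  P4=30  P5=12  P6=13  P7=22
Turnaround (C−A): P1=7  P2=13  P3=1  P4=19  P5=1  P6=1  P7=9
Finish order: P1 → P3 → P5 → P6 → P2 → P7 → P4

P2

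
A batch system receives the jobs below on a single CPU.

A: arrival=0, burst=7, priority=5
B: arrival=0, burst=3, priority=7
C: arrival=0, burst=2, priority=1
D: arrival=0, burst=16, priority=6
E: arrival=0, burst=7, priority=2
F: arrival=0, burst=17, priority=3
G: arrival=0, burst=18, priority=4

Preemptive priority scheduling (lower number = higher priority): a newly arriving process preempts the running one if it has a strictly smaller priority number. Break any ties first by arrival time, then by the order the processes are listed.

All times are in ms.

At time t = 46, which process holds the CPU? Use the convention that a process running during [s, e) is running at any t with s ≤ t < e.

A

Gantt: | C 0-2 | E 2-9 | F 9-26 | G 26-44 | A 44-51 | D 51-67 | B 67-70 |
Completion: A=51  B=70  C=2  D=67  E=9  F=26  G=44
Turnaround (C−A): A=51  B=70  C=2  D=67  E=9  F=26  G=44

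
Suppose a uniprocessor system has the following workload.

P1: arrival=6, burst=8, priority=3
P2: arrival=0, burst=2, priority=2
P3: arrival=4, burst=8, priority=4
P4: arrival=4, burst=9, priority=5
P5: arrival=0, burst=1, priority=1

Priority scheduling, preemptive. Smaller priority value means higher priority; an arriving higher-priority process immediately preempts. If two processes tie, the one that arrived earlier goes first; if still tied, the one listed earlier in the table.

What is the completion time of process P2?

3

Timeline: | P5 0-1 | P2 1-3 | idle 3-4 | P3 4-6 | P1 6-14 | P3 14-20 | P4 20-29 |
Completion: P1=14  P2=3  P3=20  P4=29  P5=1
Turnaround (C−A): P1=8  P2=3  P3=16  P4=25  P5=1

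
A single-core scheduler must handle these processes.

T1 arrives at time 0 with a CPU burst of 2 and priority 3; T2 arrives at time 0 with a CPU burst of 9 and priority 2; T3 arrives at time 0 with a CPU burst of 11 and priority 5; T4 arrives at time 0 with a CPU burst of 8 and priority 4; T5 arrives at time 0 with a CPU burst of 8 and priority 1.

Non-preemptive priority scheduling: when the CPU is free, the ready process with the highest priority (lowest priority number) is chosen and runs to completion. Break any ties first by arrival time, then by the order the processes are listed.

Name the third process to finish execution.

T1

Schedule: | T5 0-8 | T2 8-17 | T1 17-19 | T4 19-27 | T3 27-38 |
Completion: T1=19  T2=17  T3=38  T4=27  T5=8
Finish order: T5 → T2 → T1 → T4 → T3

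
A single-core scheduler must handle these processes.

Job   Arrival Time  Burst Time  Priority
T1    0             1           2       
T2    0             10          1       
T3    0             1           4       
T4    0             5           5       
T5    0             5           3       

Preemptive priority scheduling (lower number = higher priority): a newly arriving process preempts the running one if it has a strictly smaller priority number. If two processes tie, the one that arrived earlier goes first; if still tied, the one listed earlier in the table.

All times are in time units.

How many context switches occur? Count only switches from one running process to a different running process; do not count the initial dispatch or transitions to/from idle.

4

Timeline: | T2 0-10 | T1 10-11 | T5 11-16 | T3 16-17 | T4 17-22 |
Completion: T1=11  T2=10  T3=17  T4=22  T5=16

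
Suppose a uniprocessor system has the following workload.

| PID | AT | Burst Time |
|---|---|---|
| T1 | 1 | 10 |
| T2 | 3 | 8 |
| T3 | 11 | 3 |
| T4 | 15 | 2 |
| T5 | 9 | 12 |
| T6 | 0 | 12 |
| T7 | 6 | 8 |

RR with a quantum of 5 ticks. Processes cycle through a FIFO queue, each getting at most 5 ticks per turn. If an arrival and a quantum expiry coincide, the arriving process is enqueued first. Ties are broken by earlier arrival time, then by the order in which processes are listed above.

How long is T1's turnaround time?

Schedule: | T6 0-5 | T1 5-10 | T2 10-15 | T6 15-20 | T7 20-25 | T5 25-30 | T1 30-35 | T3 35-38 | T4 38-40 | T2 40-43 | T6 43-45 | T7 45-48 | T5 48-55 |
Completion: T1=35  T2=43  T3=38  T4=40  T5=55  T6=45  T7=48
Turnaround(T1) = completion − arrival = 35 − 1 = 34

34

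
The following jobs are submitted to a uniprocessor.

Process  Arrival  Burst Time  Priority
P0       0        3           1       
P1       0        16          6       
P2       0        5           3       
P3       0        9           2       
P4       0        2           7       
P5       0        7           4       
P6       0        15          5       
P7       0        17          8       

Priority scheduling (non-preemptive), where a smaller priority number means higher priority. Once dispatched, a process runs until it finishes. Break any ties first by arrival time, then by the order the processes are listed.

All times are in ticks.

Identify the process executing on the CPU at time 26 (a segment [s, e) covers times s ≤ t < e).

P6

Gantt: | P0 0-3 | P3 3-12 | P2 12-17 | P5 17-24 | P6 24-39 | P1 39-55 | P4 55-57 | P7 57-74 |
Completion: P0=3  P1=55  P2=17  P3=12  P4=57  P5=24  P6=39  P7=74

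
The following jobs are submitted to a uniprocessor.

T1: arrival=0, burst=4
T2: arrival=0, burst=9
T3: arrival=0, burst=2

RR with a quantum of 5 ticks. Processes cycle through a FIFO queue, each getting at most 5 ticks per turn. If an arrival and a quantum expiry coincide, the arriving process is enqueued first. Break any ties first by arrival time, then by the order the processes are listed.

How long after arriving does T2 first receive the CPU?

Gantt: | T1 0-4 | T2 4-9 | T3 9-11 | T2 11-15 |
Completion: T1=4  T2=15  T3=11
Response(T2) = first start − arrival = 4 − 0 = 4

4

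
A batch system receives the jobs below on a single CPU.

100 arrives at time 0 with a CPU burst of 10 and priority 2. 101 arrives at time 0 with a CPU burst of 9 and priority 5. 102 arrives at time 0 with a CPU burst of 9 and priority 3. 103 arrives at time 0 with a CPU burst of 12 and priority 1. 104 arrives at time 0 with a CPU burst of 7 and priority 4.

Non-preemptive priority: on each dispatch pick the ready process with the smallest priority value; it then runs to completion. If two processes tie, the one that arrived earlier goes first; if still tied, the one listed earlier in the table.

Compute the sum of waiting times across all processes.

Timeline: | 103 0-12 | 100 12-22 | 102 22-31 | 104 31-38 | 101 38-47 |
Completion: 100=22  101=47  102=31  103=12  104=38
Turnaround (C−A): 100=22  101=47  102=31  103=12  104=38
Waiting = turnaround − burst: 100=12, 101=38, 102=22, 103=0, 104=31
Total waiting = 12 + 38 + 22 + 0 + 31 = 103

103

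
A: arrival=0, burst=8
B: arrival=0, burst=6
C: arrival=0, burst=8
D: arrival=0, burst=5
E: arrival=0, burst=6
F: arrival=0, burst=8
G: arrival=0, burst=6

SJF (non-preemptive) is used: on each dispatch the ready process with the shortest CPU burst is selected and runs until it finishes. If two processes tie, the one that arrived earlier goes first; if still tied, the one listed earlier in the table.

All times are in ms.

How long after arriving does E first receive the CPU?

Gantt: | D 0-5 | B 5-11 | E 11-17 | G 17-23 | A 23-31 | C 31-39 | F 39-47 |
Completion: A=31  B=11  C=39  D=5  E=17  F=47  G=23
Turnaround (C−A): A=31  B=11  C=39  D=5  E=17  F=47  G=23
Response(E) = first start − arrival = 11 − 0 = 11

11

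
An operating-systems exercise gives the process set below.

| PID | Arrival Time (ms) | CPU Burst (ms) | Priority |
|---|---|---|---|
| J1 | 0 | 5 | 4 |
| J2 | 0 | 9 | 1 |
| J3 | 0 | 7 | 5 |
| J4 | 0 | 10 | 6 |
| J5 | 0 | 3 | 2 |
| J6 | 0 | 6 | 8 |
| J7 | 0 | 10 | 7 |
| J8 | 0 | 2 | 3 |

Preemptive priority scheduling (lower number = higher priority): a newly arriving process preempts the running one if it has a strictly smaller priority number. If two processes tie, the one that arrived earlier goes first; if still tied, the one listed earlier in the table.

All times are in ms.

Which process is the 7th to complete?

J7

Schedule: | J2 0-9 | J5 9-12 | J8 12-14 | J1 14-19 | J3 19-26 | J4 26-36 | J7 36-46 | J6 46-52 |
Completion: J1=19  J2=9  J3=26  J4=36  J5=12  J6=52  J7=46  J8=14
Finish order: J2 → J5 → J8 → J1 → J3 → J4 → J7 → J6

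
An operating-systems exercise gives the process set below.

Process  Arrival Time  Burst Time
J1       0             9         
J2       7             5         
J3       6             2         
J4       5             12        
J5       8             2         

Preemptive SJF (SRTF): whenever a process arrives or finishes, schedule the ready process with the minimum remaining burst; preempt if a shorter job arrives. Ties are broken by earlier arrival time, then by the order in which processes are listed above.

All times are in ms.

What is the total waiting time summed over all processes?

Timeline: | J1 0-6 | J3 6-8 | J5 8-10 | J1 10-13 | J2 13-18 | J4 18-30 |
Completion: J1=13  J2=18  J3=8  J4=30  J5=10
Turnaround (C−A): J1=13  J2=11  J3=2  J4=25  J5=2
Waiting = turnaround − burst: J1=4, J2=6, J3=0, J4=13, J5=0
Total waiting = 4 + 6 + 0 + 13 + 0 = 23

23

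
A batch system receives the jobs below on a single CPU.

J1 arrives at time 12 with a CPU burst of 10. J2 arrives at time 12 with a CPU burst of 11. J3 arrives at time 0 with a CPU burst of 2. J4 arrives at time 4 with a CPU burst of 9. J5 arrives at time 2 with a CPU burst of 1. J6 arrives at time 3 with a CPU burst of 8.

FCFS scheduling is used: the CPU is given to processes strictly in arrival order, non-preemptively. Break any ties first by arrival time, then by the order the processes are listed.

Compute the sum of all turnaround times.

Schedule: | J3 0-2 | J5 2-3 | J6 3-11 | J4 11-20 | J1 20-30 | J2 30-41 |
Completion: J1=30  J2=41  J3=2  J4=20  J5=3  J6=11
Turnaround (C−A): J1=18  J2=29  J3=2  J4=16  J5=1  J6=8
Turnaround = completion − arrival: J1=18, J2=29, J3=2, J4=16, J5=1, J6=8
Total turnaround = 18 + 29 + 2 + 16 + 1 + 8 = 74

74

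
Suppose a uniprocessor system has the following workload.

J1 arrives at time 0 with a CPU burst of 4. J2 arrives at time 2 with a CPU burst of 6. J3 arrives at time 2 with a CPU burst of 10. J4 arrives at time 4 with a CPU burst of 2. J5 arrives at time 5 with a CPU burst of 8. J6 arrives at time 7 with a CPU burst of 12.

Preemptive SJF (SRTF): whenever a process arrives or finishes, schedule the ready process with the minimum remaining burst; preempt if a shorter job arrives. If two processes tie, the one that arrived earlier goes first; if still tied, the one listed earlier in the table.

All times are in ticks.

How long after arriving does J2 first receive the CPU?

4

Timeline: | J1 0-4 | J4 4-6 | J2 6-12 | J5 12-20 | J3 20-30 | J6 30-42 |
Completion: J1=4  J2=12  J3=30  J4=6  J5=20  J6=42
Turnaround (C−A): J1=4  J2=10  J3=28  J4=2  J5=15  J6=35
Response(J2) = first start − arrival = 6 − 2 = 4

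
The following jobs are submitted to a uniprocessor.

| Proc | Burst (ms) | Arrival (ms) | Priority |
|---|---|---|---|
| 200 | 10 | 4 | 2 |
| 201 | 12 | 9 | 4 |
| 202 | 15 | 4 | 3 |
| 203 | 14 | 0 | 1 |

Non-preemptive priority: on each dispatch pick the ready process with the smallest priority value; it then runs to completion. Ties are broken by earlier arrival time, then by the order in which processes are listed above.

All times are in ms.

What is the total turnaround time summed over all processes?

Gantt: | 203 0-14 | 200 14-24 | 202 24-39 | 201 39-51 |
Completion: 200=24  201=51  202=39  203=14
Turnaround = completion − arrival: 200=20, 201=42, 202=35, 203=14
Total turnaround = 20 + 42 + 35 + 14 = 111

111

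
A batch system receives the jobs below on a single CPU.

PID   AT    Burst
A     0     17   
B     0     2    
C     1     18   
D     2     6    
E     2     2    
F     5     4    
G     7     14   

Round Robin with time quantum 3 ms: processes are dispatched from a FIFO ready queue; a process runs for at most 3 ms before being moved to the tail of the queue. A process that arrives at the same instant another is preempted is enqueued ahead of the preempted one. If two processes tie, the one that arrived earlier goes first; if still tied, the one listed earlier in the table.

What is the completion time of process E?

13

Timeline: | A 0-3 | B 3-5 | C 5-8 | D 8-11 | E 11-13 | A 13-16 | F 16-19 | G 19-22 | C 22-25 | D 25-28 | A 28-31 | F 31-32 | G 32-35 | C 35-38 | A 38-41 | G 41-44 | C 44-47 | A 47-50 | G 50-53 | C 53-56 | A 56-58 | G 58-60 | C 60-63 |
Completion: A=58  B=5  C=63  D=28  E=13  F=32  G=60
Turnaround (C−A): A=58  B=5  C=62  D=26  E=11  F=27  G=53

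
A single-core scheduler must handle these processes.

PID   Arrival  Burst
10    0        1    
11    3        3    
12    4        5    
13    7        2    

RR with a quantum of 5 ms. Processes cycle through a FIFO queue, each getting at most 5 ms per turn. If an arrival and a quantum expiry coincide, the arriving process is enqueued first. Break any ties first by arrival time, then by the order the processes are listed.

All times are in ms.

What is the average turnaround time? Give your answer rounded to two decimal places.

4.25

Schedule: | 10 0-1 | idle 1-3 | 11 3-6 | 12 6-11 | 13 11-13 |
Completion: 10=1  11=6  12=11  13=13
Turnaround (C−A): 10=1  11=3  12=7  13=6
Turnaround times: 10=1, 11=3, 12=7, 13=6
Average turnaround = (1+3+7+6) / 4 = 17/4 = 4.25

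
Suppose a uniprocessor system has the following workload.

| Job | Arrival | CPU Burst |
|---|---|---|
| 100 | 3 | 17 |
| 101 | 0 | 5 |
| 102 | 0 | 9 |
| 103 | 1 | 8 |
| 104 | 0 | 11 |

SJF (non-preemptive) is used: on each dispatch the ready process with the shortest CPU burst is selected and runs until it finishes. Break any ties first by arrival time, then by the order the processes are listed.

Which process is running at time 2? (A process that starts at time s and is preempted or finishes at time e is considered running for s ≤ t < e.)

101

Timeline: | 101 0-5 | 103 5-13 | 102 13-22 | 104 22-33 | 100 33-50 |
Completion: 100=50  101=5  102=22  103=13  104=33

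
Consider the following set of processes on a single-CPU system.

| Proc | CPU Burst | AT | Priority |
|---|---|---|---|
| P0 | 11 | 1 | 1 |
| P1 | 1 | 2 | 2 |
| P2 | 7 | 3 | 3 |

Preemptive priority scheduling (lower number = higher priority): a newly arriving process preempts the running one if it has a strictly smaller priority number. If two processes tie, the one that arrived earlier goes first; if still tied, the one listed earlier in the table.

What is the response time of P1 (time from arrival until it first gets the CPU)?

Gantt: | idle 0-1 | P0 1-12 | P1 12-13 | P2 13-20 |
Completion: P0=12  P1=13  P2=20
Response(P1) = first start − arrival = 12 − 2 = 10

10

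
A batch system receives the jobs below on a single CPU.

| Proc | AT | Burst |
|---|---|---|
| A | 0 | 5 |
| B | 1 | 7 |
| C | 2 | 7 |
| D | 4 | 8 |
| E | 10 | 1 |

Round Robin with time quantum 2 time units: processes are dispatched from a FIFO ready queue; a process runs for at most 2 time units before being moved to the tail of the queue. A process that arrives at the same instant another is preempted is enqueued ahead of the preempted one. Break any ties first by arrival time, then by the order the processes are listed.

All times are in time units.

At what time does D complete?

Timeline: | A 0-2 | B 2-4 | C 4-6 | A 6-8 | D 8-10 | B 10-12 | C 12-14 | A 14-15 | E 15-16 | D 16-18 | B 18-20 | C 20-22 | D 22-24 | B 24-25 | C 25-26 | D 26-28 |
Completion: A=15  B=25  C=26  D=28  E=16

28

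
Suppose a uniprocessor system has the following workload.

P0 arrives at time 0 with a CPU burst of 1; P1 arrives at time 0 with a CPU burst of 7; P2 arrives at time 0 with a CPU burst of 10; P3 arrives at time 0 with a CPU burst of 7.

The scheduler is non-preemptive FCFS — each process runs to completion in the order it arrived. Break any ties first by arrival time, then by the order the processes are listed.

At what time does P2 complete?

18

Timeline: | P0 0-1 | P1 1-8 | P2 8-18 | P3 18-25 |
Completion: P0=1  P1=8  P2=18  P3=25
Turnaround (C−A): P0=1  P1=8  P2=18  P3=25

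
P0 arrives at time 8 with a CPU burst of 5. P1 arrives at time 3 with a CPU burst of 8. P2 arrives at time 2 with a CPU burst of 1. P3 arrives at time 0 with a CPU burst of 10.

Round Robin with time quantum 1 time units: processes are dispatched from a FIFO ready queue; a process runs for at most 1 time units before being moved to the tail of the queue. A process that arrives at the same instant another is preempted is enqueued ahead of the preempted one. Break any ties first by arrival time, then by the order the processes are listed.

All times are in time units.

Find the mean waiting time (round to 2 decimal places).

8.75

Timeline: | P3 0-2 | P2 2-3 | P3 3-4 | P1 4-5 | P3 5-6 | P1 6-7 | P3 7-8 | P1 8-9 | P0 9-10 | P3 10-11 | P1 11-12 | P0 12-13 | P3 13-14 | P1 14-15 | P0 15-16 | P3 16-17 | P1 17-18 | P0 18-19 | P3 19-20 | P1 20-21 | P0 21-22 | P3 22-23 | P1 23-24 |
Completion: P0=22  P1=24  P2=3  P3=23
Turnaround (C−A): P0=14  P1=21  P2=1  P3=23
Waiting times: P0=9, P1=13, P2=0, P3=13
Average waiting = (9+13+0+13) / 4 = 35/4 = 8.75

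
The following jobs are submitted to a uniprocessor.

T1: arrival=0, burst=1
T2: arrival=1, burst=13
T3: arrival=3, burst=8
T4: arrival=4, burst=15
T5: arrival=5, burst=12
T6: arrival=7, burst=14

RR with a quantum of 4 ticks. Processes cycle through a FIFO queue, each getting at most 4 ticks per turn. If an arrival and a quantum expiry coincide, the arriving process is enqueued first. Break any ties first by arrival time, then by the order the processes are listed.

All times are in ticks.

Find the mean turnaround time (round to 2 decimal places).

40.17

Timeline: | T1 0-1 | T2 1-5 | T3 5-9 | T4 9-13 | T5 13-17 | T2 17-21 | T6 21-25 | T3 25-29 | T4 29-33 | T5 33-37 | T2 37-41 | T6 41-45 | T4 45-49 | T5 49-53 | T2 53-54 | T6 54-58 | T4 58-61 | T6 61-63 |
Completion: T1=1  T2=54  T3=29  T4=61  T5=53  T6=63
Turnaround times: T1=1, T2=53, T3=26, T4=57, T5=48, T6=56
Average turnaround = (1+53+26+57+48+56) / 6 = 241/6 = 40.17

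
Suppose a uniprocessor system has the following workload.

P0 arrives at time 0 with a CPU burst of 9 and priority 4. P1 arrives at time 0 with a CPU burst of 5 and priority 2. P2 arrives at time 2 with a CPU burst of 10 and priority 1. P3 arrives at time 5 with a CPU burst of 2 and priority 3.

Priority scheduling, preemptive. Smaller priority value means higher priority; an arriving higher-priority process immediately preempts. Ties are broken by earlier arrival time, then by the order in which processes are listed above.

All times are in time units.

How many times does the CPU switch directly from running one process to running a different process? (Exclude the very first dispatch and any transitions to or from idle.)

4

Schedule: | P1 0-2 | P2 2-12 | P1 12-15 | P3 15-17 | P0 17-26 |
Completion: P0=26  P1=15  P2=12  P3=17
Turnaround (C−A): P0=26  P1=15  P2=10  P3=12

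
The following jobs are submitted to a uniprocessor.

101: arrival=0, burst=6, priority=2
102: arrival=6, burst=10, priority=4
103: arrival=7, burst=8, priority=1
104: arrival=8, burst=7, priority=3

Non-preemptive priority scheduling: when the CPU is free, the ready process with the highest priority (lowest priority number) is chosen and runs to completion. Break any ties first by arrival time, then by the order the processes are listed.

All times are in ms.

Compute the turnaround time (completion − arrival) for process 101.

6

Gantt: | 101 0-6 | 102 6-16 | 103 16-24 | 104 24-31 |
Completion: 101=6  102=16  103=24  104=31
Turnaround (C−A): 101=6  102=10  103=17  104=23
Turnaround(101) = completion − arrival = 6 − 0 = 6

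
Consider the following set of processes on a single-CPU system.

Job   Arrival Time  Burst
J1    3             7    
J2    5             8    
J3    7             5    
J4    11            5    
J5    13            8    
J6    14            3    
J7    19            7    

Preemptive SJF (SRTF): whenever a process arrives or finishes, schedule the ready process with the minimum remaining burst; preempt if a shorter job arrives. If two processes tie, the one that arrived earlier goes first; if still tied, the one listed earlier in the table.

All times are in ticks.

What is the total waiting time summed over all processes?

Gantt: | idle 0-3 | J1 3-10 | J3 10-15 | J6 15-18 | J4 18-23 | J7 23-30 | J2 30-38 | J5 38-46 |
Completion: J1=10  J2=38  J3=15  J4=23  J5=46  J6=18  J7=30
Turnaround (C−A): J1=7  J2=33  J3=8  J4=12  J5=33  J6=4  J7=11
Waiting = turnaround − burst: J1=0, J2=25, J3=3, J4=7, J5=25, J6=1, J7=4
Total waiting = 0 + 25 + 3 + 7 + 25 + 1 + 4 = 65

65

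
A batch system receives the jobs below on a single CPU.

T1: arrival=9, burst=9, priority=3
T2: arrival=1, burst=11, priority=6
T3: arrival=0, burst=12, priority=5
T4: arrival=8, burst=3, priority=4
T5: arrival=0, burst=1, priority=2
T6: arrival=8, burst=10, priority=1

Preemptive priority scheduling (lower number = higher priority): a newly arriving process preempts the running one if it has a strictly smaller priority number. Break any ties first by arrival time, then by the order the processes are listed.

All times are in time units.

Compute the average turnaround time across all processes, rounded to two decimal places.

Timeline: | T5 0-1 | T3 1-8 | T6 8-18 | T1 18-27 | T4 27-30 | T3 30-35 | T2 35-46 |
Completion: T1=27  T2=46  T3=35  T4=30  T5=1  T6=18
Turnaround (C−A): T1=18  T2=45  T3=35  T4=22  T5=1  T6=10
Turnaround times: T1=18, T2=45, T3=35, T4=22, T5=1, T6=10
Average turnaround = (18+45+35+22+1+10) / 6 = 131/6 = 21.83

21.83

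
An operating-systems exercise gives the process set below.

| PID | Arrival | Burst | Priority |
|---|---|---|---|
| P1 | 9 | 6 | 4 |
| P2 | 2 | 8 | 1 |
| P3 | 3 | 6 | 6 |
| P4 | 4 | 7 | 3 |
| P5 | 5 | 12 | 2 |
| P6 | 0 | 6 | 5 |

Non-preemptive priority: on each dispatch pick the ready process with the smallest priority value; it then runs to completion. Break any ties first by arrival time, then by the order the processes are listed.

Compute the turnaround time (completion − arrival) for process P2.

Schedule: | P6 0-6 | P2 6-14 | P5 14-26 | P4 26-33 | P1 33-39 | P3 39-45 |
Completion: P1=39  P2=14  P3=45  P4=33  P5=26  P6=6
Turnaround (C−A): P1=30  P2=12  P3=42  P4=29  P5=21  P6=6
Turnaround(P2) = completion − arrival = 14 − 2 = 12

12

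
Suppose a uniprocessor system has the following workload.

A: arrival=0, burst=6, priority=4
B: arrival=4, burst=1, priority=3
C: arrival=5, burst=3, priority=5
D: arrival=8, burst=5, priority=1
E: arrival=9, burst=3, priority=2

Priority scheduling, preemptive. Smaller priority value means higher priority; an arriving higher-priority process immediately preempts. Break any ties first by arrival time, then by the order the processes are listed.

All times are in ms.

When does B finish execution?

Timeline: | A 0-4 | B 4-5 | A 5-7 | C 7-8 | D 8-13 | E 13-16 | C 16-18 |
Completion: A=7  B=5  C=18  D=13  E=16
Turnaround (C−A): A=7  B=1  C=13  D=5  E=7

5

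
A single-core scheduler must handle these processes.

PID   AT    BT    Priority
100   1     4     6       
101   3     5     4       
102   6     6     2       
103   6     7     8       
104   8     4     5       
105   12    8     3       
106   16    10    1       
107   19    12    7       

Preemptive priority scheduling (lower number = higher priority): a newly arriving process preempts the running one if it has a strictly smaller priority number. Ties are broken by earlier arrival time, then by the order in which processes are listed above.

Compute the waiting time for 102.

0

Gantt: | idle 0-1 | 100 1-3 | 101 3-6 | 102 6-12 | 105 12-16 | 106 16-26 | 105 26-30 | 101 30-32 | 104 32-36 | 100 36-38 | 107 38-50 | 103 50-57 |
Completion: 100=38  101=32  102=12  103=57  104=36  105=30  106=26  107=50
Waiting(102) = turnaround − burst = 6 − 6 = 0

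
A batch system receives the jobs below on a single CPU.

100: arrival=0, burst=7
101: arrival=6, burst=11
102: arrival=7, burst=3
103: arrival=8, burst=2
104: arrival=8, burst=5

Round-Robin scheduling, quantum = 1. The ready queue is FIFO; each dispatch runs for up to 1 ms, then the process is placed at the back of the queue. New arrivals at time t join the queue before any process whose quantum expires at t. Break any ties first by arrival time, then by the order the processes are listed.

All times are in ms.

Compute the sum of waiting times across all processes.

Schedule: | 100 0-6 | 101 6-7 | 100 7-8 | 102 8-9 | 101 9-10 | 103 10-11 | 104 11-12 | 102 12-13 | 101 13-14 | 103 14-15 | 104 15-16 | 102 16-17 | 101 17-18 | 104 18-19 | 101 19-20 | 104 20-21 | 101 21-22 | 104 22-23 | 101 23-28 |
Completion: 100=8  101=28  102=17  103=15  104=23
Turnaround (C−A): 100=8  101=22  102=10  103=7  104=15
Waiting = turnaround − burst: 100=1, 101=11, 102=7, 103=5, 104=10
Total waiting = 1 + 11 + 7 + 5 + 10 = 34

34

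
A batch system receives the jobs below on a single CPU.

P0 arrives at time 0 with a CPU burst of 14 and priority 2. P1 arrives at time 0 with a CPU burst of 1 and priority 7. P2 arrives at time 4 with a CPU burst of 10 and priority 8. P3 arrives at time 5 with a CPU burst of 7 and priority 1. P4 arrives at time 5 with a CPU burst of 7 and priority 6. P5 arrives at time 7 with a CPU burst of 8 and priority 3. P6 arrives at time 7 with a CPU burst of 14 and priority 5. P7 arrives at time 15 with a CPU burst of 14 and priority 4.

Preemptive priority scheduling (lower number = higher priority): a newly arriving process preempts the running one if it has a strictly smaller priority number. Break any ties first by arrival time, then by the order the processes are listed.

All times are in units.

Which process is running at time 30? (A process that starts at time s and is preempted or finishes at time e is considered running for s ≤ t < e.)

Gantt: | P0 0-5 | P3 5-12 | P0 12-21 | P5 21-29 | P7 29-43 | P6 43-57 | P4 57-64 | P1 64-65 | P2 65-75 |
Completion: P0=21  P1=65  P2=75  P3=12  P4=64  P5=29  P6=57  P7=43

P7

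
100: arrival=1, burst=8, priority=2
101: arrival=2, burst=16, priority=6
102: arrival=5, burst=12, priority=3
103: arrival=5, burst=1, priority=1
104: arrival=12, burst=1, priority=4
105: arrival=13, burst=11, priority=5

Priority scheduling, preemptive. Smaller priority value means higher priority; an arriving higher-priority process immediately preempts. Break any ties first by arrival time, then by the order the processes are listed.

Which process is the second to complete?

100

Timeline: | idle 0-1 | 100 1-5 | 103 5-6 | 100 6-10 | 102 10-22 | 104 22-23 | 105 23-34 | 101 34-50 |
Completion: 100=10  101=50  102=22  103=6  104=23  105=34
Finish order: 103 → 100 → 102 → 104 → 105 → 101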